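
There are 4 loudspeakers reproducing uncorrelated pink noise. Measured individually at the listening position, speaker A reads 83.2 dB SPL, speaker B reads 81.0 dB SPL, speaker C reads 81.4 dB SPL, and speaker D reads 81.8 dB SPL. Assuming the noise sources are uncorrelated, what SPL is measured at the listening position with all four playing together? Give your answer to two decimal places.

Add the sources as powers (linear), then convert back to dB:
L_total = 10·log₁₀(10^(83.2/10) + 10^(81.0/10) + 10^(81.4/10) + 10^(81.8/10)) = 10·log₁₀(624200000) = 87.95 dB SPL.

87.95 dB SPL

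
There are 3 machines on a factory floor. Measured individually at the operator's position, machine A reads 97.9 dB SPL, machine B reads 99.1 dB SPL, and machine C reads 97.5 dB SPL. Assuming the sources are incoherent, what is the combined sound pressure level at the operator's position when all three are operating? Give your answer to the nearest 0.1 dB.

Incoherent sources sum as intensities:
L_total = 10·log₁₀(10^(97.9/10) + 10^(99.1/10) + 10^(97.5/10)) = 10·log₁₀(19918000000) = 103.0 dB SPL.

103.0 dB SPL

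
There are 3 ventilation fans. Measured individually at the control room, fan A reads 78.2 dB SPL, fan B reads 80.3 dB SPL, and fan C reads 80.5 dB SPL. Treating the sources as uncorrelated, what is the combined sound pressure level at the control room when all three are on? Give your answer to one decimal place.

84.6 dB SPL

Uncorrelated sources add in intensity (power), not in dB.
L_total = 10·log₁₀(10^(78.2/10) + 10^(80.3/10) + 10^(80.5/10)) = 10·log₁₀(285400000) = 84.6 dB SPL.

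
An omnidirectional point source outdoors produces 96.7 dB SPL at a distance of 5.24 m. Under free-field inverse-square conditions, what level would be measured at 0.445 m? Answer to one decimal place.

Inverse-square spreading gives ΔL = −20·log₁₀(d₂/d₁).
ΔL = −20·log₁₀(0.445/5.24) = 21.42 dB, so L₂ = 96.7 + (21.42) = 118.1 dB SPL.

118.1 dB SPL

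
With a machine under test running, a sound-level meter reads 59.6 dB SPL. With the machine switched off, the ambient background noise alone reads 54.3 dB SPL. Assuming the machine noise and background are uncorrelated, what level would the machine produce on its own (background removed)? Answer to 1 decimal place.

58.1 dB SPL

Background correction is a power subtraction:
L_src = 10·log₁₀(10^(59.6/10) − 10^(54.3/10)) = 10·log₁₀(642900) = 58.1 dB SPL.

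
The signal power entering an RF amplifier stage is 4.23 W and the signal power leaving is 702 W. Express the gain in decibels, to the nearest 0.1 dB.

Power is a power quantity, so gain = 10·log₁₀(P_out/P_in).
10·log₁₀(702/4.23) = 10·log₁₀(166.0) = 22.2 dB.

22.2 dB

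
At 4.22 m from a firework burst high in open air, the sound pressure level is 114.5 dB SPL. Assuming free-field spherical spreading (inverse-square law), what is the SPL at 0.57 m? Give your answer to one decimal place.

Free-field point source: level drops by 20·log₁₀ of the distance ratio.
ΔL = −20·log₁₀(0.57/4.22) = 17.39 dB, so L₂ = 114.5 + (17.39) = 131.9 dB SPL.

131.9 dB SPL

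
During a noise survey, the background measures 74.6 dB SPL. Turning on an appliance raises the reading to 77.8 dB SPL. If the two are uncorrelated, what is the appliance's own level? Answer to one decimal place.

Remove the background by subtracting linear intensities:
L_src = 10·log₁₀(10^(77.8/10) − 10^(74.6/10)) = 10·log₁₀(31420000) = 75.0 dB SPL.

75.0 dB SPL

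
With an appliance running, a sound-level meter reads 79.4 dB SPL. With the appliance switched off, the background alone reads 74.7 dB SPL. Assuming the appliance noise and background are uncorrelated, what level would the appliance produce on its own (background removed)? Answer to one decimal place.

Background correction is a power subtraction:
L_src = 10·log₁₀(10^(79.4/10) − 10^(74.7/10)) = 10·log₁₀(57580000) = 77.6 dB SPL.

77.6 dB SPL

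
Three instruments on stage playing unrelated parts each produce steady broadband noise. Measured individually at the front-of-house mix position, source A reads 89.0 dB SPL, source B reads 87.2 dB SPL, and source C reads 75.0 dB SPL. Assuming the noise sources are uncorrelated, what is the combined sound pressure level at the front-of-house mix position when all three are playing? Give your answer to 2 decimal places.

Incoherent sources sum as intensities:
L_total = 10·log₁₀(10^(89.0/10) + 10^(87.2/10) + 10^(75.0/10)) = 10·log₁₀(1351000000) = 91.31 dB SPL.

91.31 dB SPL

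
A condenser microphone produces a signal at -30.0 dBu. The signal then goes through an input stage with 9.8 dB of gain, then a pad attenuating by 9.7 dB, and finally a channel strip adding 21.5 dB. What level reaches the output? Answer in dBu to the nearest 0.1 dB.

In dB, series stages simply add:
-30.0 + 9.8 − 9.7 + 21.5 = -8.4 dBu.

-8.4 dBu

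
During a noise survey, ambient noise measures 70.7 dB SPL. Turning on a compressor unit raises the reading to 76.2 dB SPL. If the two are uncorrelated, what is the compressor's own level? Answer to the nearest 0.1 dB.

74.8 dB SPL

Subtract intensities: L_src = 10·log₁₀(10^(L_total/10) − 10^(L_bg/10)).
L_src = 10·log₁₀(10^(76.2/10) − 10^(70.7/10)) = 10·log₁₀(29940000) = 74.8 dB SPL.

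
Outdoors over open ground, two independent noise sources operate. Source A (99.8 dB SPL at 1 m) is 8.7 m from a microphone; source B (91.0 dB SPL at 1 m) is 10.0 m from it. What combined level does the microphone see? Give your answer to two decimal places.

81.42 dB SPL

At the listener: L_A = 99.8 − 20·log₁₀(8.7) = 81.010 dB; L_B = 91.0 − 20·log₁₀(10.0) = 71.000 dB.
Combined: 10·log₁₀(10^(81.010/10)+10^(71.000/10)) = 81.42 dB SPL.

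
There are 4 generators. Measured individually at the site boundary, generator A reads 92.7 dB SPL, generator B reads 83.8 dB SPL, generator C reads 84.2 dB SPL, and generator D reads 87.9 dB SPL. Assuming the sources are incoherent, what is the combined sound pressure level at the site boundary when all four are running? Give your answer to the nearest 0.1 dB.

Incoherent sources sum as intensities:
L_total = 10·log₁₀(10^(92.7/10) + 10^(83.8/10) + 10^(84.2/10) + 10^(87.9/10)) = 10·log₁₀(2982000000) = 94.7 dB SPL.

94.7 dB SPL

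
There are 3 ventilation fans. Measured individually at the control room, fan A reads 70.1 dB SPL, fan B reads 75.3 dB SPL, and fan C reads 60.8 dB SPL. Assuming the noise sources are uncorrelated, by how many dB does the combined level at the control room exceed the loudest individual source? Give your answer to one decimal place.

1.3 dB

Add the sources as powers (linear), then convert back to dB:
L_total = 10·log₁₀(10^(70.1/10) + 10^(75.3/10) + 10^(60.8/10)) = 76.56 dB SPL.
Excess over the loudest (75.3 dB): 76.56 − 75.3 = 1.3 dB.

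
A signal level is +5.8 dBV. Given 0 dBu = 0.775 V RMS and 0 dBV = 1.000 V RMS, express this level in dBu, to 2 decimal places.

+8.01 dBu

The offset between the scales is 20·log₁₀(0.775/1.000) = −2.214 dB.
So dBu = +5.8 + 2.214 = +8.01 dBu.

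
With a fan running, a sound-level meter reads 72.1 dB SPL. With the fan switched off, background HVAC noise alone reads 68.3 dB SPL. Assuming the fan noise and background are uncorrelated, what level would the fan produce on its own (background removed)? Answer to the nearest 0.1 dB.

Subtract intensities: L_src = 10·log₁₀(10^(L_total/10) − 10^(L_bg/10)).
L_src = 10·log₁₀(10^(72.1/10) − 10^(68.3/10)) = 10·log₁₀(9457000) = 69.8 dB SPL.

69.8 dB SPL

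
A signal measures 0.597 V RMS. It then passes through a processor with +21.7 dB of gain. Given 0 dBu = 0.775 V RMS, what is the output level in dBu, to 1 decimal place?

Input level: 20·log₁₀(0.597/0.775) = -2.27 dBu.
Output: -2.27 + 21.7 = +19.4 dBu.

+19.4 dBu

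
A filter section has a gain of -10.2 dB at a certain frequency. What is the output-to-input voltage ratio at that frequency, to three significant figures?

Voltage ratio = 10^(dB/20).
10^(-10.2/20) = 10^(-0.5100) = 0.309.

0.309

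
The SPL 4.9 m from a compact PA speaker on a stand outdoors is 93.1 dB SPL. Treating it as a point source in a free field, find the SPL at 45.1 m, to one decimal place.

73.8 dB SPL

For a point source in a free field, ΔL = −20·log₁₀(d₂/d₁).
ΔL = −20·log₁₀(45.1/4.9) = -19.28 dB, so L₂ = 93.1 + (-19.28) = 73.8 dB SPL.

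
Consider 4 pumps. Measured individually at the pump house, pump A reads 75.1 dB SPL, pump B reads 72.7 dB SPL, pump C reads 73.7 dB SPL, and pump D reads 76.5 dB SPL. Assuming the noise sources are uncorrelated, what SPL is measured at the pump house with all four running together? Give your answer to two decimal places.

Uncorrelated sources add in intensity (power), not in dB.
L_total = 10·log₁₀(10^(75.1/10) + 10^(72.7/10) + 10^(73.7/10) + 10^(76.5/10)) = 10·log₁₀(119100000) = 80.76 dB SPL.

80.76 dB SPL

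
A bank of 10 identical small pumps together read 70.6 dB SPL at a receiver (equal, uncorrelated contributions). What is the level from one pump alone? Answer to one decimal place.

10 equal incoherent sources add 10·log₁₀(10) = 10.00 dB over one source.
L_one = 70.6 − 10.00 = 60.6 dB SPL.

60.6 dB SPL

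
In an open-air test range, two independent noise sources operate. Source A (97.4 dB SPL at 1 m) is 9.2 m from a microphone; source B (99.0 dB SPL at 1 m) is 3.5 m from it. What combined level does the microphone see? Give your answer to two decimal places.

At the listener: L_A = 97.4 − 20·log₁₀(9.2) = 78.124 dB; L_B = 99.0 − 20·log₁₀(3.5) = 88.119 dB.
Combined: 10·log₁₀(10^(78.124/10)+10^(88.119/10)) = 88.53 dB SPL.

88.53 dB SPL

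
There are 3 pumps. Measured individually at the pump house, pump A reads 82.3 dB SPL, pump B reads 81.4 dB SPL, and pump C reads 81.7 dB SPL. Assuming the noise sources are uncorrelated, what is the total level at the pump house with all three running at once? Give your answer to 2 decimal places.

86.59 dB SPL

Add the sources as powers (linear), then convert back to dB:
L_total = 10·log₁₀(10^(82.3/10) + 10^(81.4/10) + 10^(81.7/10)) = 10·log₁₀(455800000) = 86.59 dB SPL.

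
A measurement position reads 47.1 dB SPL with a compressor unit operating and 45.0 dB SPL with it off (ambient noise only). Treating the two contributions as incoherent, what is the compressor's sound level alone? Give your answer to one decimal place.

42.9 dB SPL

Remove the background by subtracting linear intensities:
L_src = 10·log₁₀(10^(47.1/10) − 10^(45.0/10)) = 10·log₁₀(19660) = 42.9 dB SPL.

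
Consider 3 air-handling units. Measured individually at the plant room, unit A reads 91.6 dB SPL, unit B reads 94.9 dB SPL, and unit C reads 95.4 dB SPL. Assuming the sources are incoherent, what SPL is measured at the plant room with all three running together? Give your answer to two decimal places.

Add the sources as powers (linear), then convert back to dB:
L_total = 10·log₁₀(10^(91.6/10) + 10^(94.9/10) + 10^(95.4/10)) = 10·log₁₀(8003000000) = 99.03 dB SPL.

99.03 dB SPL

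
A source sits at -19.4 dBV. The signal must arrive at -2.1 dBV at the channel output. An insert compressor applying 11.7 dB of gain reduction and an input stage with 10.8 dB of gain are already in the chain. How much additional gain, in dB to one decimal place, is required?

18.2 dB

The required make-up gain is the shortfall in the dB sum.
G = -2.1 − (-19.4) + 11.7 − 10.8 = 18.2 dB.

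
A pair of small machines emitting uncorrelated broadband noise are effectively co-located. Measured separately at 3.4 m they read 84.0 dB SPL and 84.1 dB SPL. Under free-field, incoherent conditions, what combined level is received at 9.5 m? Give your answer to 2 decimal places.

Combined at 3.4 m: 10·log₁₀(10^(84.0/10)+10^(84.1/10)) = 87.061 dB SPL.
Then apply −20·log₁₀(9.5/3.4) = -8.925 dB → 78.14 dB SPL.

78.14 dB SPL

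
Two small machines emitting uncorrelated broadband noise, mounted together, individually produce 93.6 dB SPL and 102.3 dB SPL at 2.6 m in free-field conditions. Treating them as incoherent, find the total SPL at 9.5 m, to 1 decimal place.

91.6 dB SPL

Combined at 2.6 m: 10·log₁₀(10^(93.6/10)+10^(102.3/10)) = 102.85 dB SPL.
Then apply −20·log₁₀(9.5/2.6) = -11.26 dB → 91.6 dB SPL.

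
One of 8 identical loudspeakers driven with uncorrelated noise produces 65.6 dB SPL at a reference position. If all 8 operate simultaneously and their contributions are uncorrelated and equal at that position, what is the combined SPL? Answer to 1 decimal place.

74.6 dB SPL

8 equal incoherent sources raise the level by 10·log₁₀(8) = 9.03 dB.
L_total = 65.6 + 9.03 = 74.6 dB SPL.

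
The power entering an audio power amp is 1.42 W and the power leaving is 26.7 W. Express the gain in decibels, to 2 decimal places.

Power is a power quantity, so gain = 10·log₁₀(P_out/P_in).
10·log₁₀(26.7/1.42) = 10·log₁₀(18.80) = 12.74 dB.

12.74 dB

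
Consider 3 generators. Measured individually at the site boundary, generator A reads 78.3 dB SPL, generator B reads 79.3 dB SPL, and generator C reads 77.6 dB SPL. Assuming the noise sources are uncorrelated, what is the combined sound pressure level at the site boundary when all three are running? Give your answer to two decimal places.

Uncorrelated sources add in intensity (power), not in dB.
L_total = 10·log₁₀(10^(78.3/10) + 10^(79.3/10) + 10^(77.6/10)) = 10·log₁₀(210300000) = 83.23 dB SPL.

83.23 dB SPL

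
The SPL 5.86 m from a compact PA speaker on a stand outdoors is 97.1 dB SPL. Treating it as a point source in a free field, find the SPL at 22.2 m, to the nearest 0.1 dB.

85.5 dB SPL

For a point source in a free field, ΔL = −20·log₁₀(d₂/d₁).
ΔL = −20·log₁₀(22.2/5.86) = -11.57 dB, so L₂ = 97.1 + (-11.57) = 85.5 dB SPL.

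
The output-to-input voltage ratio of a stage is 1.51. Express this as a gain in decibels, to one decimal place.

For a voltage ratio, dB = 20·log₁₀(V₂/V₁).
20·log₁₀(1.51) = 3.6 dB.

3.6 dB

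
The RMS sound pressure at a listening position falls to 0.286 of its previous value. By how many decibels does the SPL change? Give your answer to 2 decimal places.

SPL change from a pressure ratio uses the 20·log₁₀ form:
20·log₁₀(0.286) = -10.87 dB.

-10.87 dB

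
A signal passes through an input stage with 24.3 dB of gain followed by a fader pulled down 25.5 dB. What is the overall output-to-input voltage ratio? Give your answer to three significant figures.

0.871

Net gain = 24.3 + (−25.5) = -1.2 dB.
Voltage ratio = 10^(-1.2/20) = 0.871.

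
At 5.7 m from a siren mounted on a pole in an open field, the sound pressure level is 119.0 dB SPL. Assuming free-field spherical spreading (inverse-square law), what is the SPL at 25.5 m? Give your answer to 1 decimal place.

106.0 dB SPL

Free-field point source: level drops by 20·log₁₀ of the distance ratio.
ΔL = −20·log₁₀(25.5/5.7) = -13.01 dB, so L₂ = 119.0 + (-13.01) = 106.0 dB SPL.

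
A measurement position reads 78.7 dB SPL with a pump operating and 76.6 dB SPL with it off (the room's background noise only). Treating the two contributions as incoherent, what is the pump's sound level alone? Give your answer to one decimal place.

74.5 dB SPL

Subtract intensities: L_src = 10·log₁₀(10^(L_total/10) − 10^(L_bg/10)).
L_src = 10·log₁₀(10^(78.7/10) − 10^(76.6/10)) = 10·log₁₀(28420000) = 74.5 dB SPL.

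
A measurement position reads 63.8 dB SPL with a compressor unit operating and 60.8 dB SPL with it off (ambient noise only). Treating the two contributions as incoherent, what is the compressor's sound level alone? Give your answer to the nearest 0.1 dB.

60.8 dB SPL

Remove the background by subtracting linear intensities:
L_src = 10·log₁₀(10^(63.8/10) − 10^(60.8/10)) = 10·log₁₀(1197000) = 60.8 dB SPL.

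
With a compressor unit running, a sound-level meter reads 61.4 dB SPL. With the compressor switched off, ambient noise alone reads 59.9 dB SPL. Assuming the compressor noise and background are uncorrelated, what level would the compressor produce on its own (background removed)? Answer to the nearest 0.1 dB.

Subtract intensities: L_src = 10·log₁₀(10^(L_total/10) − 10^(L_bg/10)).
L_src = 10·log₁₀(10^(61.4/10) − 10^(59.9/10)) = 10·log₁₀(403100) = 56.1 dB SPL.

56.1 dB SPL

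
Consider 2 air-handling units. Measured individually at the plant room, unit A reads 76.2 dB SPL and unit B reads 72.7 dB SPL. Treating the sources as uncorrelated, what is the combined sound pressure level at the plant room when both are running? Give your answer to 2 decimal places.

Uncorrelated sources add in intensity (power), not in dB.
L_total = 10·log₁₀(10^(76.2/10) + 10^(72.7/10)) = 10·log₁₀(60310000) = 77.80 dB SPL.

77.80 dB SPL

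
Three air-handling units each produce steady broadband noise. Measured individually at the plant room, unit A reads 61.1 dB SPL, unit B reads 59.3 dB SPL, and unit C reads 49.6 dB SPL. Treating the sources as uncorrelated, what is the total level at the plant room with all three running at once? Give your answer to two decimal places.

Add the sources as powers (linear), then convert back to dB:
L_total = 10·log₁₀(10^(61.1/10) + 10^(59.3/10) + 10^(49.6/10)) = 10·log₁₀(2231000) = 63.48 dB SPL.

63.48 dB SPL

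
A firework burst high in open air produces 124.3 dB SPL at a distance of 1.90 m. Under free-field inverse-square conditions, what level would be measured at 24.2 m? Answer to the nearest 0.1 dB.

Free-field point source: level drops by 20·log₁₀ of the distance ratio.
ΔL = −20·log₁₀(24.2/1.90) = -22.10 dB, so L₂ = 124.3 + (-22.10) = 102.2 dB SPL.

102.2 dB SPL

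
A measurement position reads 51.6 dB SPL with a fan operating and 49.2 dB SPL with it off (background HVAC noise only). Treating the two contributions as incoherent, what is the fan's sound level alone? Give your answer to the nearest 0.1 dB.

Subtract intensities: L_src = 10·log₁₀(10^(L_total/10) − 10^(L_bg/10)).
L_src = 10·log₁₀(10^(51.6/10) − 10^(49.2/10)) = 10·log₁₀(61370) = 47.9 dB SPL.

47.9 dB SPL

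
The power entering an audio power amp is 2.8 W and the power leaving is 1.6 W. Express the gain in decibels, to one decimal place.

Power ratio → dB uses the 10·log₁₀ form:
10·log₁₀(1.6/2.8) = 10·log₁₀(0.5714) = -2.4 dB.

-2.4 dB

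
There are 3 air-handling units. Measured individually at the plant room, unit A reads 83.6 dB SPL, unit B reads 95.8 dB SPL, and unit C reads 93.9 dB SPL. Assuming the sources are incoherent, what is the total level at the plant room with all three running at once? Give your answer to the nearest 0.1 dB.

Incoherent sources sum as intensities:
L_total = 10·log₁₀(10^(83.6/10) + 10^(95.8/10) + 10^(93.9/10)) = 10·log₁₀(6486000000) = 98.1 dB SPL.

98.1 dB SPL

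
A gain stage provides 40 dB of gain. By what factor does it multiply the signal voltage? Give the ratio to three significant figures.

100

Voltage ratio = 10^(dB/20).
10^(40/20) = 10^(2.000) = 100.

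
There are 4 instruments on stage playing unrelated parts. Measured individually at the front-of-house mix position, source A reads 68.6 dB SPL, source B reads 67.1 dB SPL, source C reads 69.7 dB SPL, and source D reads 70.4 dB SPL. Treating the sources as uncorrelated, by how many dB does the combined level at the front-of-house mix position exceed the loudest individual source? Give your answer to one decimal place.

4.7 dB

Uncorrelated sources add in intensity (power), not in dB.
L_total = 10·log₁₀(10^(68.6/10) + 10^(67.1/10) + 10^(69.7/10) + 10^(70.4/10)) = 75.14 dB SPL.
Excess over the loudest (70.4 dB): 75.14 − 70.4 = 4.7 dB.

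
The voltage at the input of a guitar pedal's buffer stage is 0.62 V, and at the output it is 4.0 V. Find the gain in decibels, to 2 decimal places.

Voltage is an amplitude quantity, so gain = 20·log₁₀(V_out/V_in).
20·log₁₀(4.0/0.62) = 20·log₁₀(6.452) = 16.19 dB.

16.19 dB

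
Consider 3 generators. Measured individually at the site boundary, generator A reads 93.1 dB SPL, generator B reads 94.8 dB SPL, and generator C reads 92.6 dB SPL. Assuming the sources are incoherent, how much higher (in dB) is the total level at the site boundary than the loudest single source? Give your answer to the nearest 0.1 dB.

Add the sources as powers (linear), then convert back to dB:
L_total = 10·log₁₀(10^(93.1/10) + 10^(94.8/10) + 10^(92.6/10)) = 98.38 dB SPL.
Excess over the loudest (94.8 dB): 98.38 − 94.8 = 3.6 dB.

3.6 dB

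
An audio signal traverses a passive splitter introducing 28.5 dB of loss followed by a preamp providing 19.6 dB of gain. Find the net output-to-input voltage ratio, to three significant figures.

0.359

Net gain = (−28.5) + 19.6 = -8.9 dB.
Voltage ratio = 10^(-8.9/20) = 0.359.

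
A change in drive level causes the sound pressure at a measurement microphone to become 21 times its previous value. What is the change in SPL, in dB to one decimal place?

26.4 dB

Sound pressure is an amplitude quantity: ΔL = 20·log₁₀(p₂/p₁).
20·log₁₀(21) = 26.4 dB.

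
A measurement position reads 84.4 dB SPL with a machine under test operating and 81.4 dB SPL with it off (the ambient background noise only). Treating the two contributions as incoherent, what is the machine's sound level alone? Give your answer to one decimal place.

Remove the background by subtracting linear intensities:
L_src = 10·log₁₀(10^(84.4/10) − 10^(81.4/10)) = 10·log₁₀(137400000) = 81.4 dB SPL.

81.4 dB SPL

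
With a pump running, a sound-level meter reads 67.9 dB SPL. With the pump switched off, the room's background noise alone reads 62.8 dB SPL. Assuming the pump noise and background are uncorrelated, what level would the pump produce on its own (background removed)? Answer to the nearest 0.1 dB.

66.3 dB SPL

Background correction is a power subtraction:
L_src = 10·log₁₀(10^(67.9/10) − 10^(62.8/10)) = 10·log₁₀(4260000) = 66.3 dB SPL.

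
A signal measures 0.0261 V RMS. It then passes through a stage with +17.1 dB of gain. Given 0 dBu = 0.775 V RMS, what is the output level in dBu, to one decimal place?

-12.4 dBu

Input level: 20·log₁₀(0.0261/0.775) = -29.45 dBu.
Output: -29.45 + 17.1 = -12.4 dBu.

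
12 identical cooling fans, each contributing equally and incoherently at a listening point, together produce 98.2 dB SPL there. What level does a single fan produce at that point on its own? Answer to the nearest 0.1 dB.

87.4 dB SPL

12 equal incoherent sources add 10·log₁₀(12) = 10.79 dB over one source.
L_one = 98.2 − 10.79 = 87.4 dB SPL.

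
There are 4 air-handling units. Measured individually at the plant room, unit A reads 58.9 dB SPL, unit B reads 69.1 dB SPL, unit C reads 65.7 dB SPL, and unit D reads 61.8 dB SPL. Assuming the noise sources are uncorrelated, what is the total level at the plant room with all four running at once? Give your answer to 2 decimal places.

Add the sources as powers (linear), then convert back to dB:
L_total = 10·log₁₀(10^(58.9/10) + 10^(69.1/10) + 10^(65.7/10) + 10^(61.8/10)) = 10·log₁₀(14130000) = 71.50 dB SPL.

71.50 dB SPL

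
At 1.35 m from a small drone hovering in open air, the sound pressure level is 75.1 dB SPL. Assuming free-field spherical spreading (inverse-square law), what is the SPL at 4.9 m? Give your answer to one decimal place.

63.9 dB SPL

For a point source in a free field, ΔL = −20·log₁₀(d₂/d₁).
ΔL = −20·log₁₀(4.9/1.35) = -11.20 dB, so L₂ = 75.1 + (-11.20) = 63.9 dB SPL.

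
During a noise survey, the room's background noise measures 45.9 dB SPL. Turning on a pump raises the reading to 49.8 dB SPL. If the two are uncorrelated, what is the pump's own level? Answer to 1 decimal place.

Subtract intensities: L_src = 10·log₁₀(10^(L_total/10) − 10^(L_bg/10)).
L_src = 10·log₁₀(10^(49.8/10) − 10^(45.9/10)) = 10·log₁₀(56590) = 47.5 dB SPL.

47.5 dB SPL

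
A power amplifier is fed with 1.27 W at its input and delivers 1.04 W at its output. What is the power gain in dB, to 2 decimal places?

-0.87 dB

Power ratio → dB uses the 10·log₁₀ form:
10·log₁₀(1.04/1.27) = 10·log₁₀(0.8189) = -0.87 dB.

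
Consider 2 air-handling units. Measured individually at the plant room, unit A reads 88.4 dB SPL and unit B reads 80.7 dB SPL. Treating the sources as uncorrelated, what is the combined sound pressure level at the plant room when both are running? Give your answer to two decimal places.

89.08 dB SPL

Add the sources as powers (linear), then convert back to dB:
L_total = 10·log₁₀(10^(88.4/10) + 10^(80.7/10)) = 10·log₁₀(809300000) = 89.08 dB SPL.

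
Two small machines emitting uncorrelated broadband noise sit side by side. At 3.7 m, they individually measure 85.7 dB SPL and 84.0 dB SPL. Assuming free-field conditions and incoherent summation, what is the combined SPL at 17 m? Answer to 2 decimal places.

Combined at 3.7 m: 10·log₁₀(10^(85.7/10)+10^(84.0/10)) = 87.943 dB SPL.
Then apply −20·log₁₀(17/3.7) = -13.245 dB → 74.70 dB SPL.

74.70 dB SPL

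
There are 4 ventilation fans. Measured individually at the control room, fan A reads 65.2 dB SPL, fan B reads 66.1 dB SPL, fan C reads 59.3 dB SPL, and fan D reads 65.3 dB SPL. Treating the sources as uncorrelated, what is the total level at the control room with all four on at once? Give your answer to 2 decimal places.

70.65 dB SPL

Uncorrelated sources add in intensity (power), not in dB.
L_total = 10·log₁₀(10^(65.2/10) + 10^(66.1/10) + 10^(59.3/10) + 10^(65.3/10)) = 10·log₁₀(11620000) = 70.65 dB SPL.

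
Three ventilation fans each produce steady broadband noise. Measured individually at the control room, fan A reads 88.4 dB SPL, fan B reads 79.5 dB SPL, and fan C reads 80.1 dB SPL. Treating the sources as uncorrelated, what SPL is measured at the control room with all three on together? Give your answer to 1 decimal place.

89.5 dB SPL

Incoherent sources sum as intensities:
L_total = 10·log₁₀(10^(88.4/10) + 10^(79.5/10) + 10^(80.1/10)) = 10·log₁₀(883300000) = 89.5 dB SPL.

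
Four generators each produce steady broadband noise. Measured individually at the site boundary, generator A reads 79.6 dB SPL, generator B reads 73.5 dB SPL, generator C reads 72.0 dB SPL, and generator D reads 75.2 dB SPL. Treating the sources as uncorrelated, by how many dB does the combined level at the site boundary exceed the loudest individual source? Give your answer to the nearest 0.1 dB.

Uncorrelated sources add in intensity (power), not in dB.
L_total = 10·log₁₀(10^(79.6/10) + 10^(73.5/10) + 10^(72.0/10) + 10^(75.2/10)) = 82.11 dB SPL.
Excess over the loudest (79.6 dB): 82.11 − 79.6 = 2.5 dB.

2.5 dB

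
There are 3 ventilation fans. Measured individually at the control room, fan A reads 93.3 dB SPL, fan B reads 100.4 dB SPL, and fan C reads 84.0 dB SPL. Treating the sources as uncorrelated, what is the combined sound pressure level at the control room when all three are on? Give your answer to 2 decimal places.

101.26 dB SPL

Uncorrelated sources add in intensity (power), not in dB.
L_total = 10·log₁₀(10^(93.3/10) + 10^(100.4/10) + 10^(84.0/10)) = 10·log₁₀(13354000000) = 101.26 dB SPL.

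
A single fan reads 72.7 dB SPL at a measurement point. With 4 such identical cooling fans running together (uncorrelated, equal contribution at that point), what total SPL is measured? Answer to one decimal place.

4 equal incoherent sources raise the level by 10·log₁₀(4) = 6.02 dB.
L_total = 72.7 + 6.02 = 78.7 dB SPL.

78.7 dB SPL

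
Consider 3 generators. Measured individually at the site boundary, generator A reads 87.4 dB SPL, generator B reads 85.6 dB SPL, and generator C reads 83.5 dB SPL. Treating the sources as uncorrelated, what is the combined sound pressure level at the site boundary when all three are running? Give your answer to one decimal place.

Incoherent sources sum as intensities:
L_total = 10·log₁₀(10^(87.4/10) + 10^(85.6/10) + 10^(83.5/10)) = 10·log₁₀(1136000000) = 90.6 dB SPL.

90.6 dB SPL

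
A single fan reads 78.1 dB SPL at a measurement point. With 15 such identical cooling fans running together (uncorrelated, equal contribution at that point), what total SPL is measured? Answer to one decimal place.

15 equal incoherent sources raise the level by 10·log₁₀(15) = 11.76 dB.
L_total = 78.1 + 11.76 = 89.9 dB SPL.

89.9 dB SPL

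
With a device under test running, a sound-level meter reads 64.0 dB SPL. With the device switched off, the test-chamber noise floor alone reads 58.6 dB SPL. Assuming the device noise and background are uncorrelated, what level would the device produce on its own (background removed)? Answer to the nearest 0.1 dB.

62.5 dB SPL

Background correction is a power subtraction:
L_src = 10·log₁₀(10^(64.0/10) − 10^(58.6/10)) = 10·log₁₀(1787000) = 62.5 dB SPL.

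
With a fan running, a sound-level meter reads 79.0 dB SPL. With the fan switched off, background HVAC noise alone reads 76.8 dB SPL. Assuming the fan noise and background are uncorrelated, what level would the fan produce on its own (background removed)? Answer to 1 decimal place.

Remove the background by subtracting linear intensities:
L_src = 10·log₁₀(10^(79.0/10) − 10^(76.8/10)) = 10·log₁₀(31570000) = 75.0 dB SPL.

75.0 dB SPL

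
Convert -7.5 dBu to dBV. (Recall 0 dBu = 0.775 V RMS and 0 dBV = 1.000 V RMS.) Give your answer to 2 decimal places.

-9.71 dBV

The offset between the scales is 20·log₁₀(0.775/1.000) = −2.214 dB.
So dBV = -7.5 − 2.214 = -9.71 dBV.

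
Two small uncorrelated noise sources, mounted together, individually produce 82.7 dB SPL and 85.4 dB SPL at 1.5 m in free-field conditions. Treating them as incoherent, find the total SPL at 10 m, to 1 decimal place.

Combined at 1.5 m: 10·log₁₀(10^(82.7/10)+10^(85.4/10)) = 87.27 dB SPL.
Then apply −20·log₁₀(10/1.5) = -16.48 dB → 70.8 dB SPL.

70.8 dB SPL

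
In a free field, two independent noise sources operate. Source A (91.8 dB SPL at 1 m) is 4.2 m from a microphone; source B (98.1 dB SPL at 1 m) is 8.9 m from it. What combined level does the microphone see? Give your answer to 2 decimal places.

At the listener: L_A = 91.8 − 20·log₁₀(4.2) = 79.335 dB; L_B = 98.1 − 20·log₁₀(8.9) = 79.112 dB.
Combined: 10·log₁₀(10^(79.335/10)+10^(79.112/10)) = 82.24 dB SPL.

82.24 dB SPL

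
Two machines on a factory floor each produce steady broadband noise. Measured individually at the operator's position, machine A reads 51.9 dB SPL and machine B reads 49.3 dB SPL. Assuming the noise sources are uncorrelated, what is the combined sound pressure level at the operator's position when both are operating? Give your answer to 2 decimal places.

Add the sources as powers (linear), then convert back to dB:
L_total = 10·log₁₀(10^(51.9/10) + 10^(49.3/10)) = 10·log₁₀(240000) = 53.80 dB SPL.

53.80 dB SPL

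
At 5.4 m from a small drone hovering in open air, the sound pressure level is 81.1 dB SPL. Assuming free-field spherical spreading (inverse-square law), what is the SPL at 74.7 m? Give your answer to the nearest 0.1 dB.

58.3 dB SPL

Free-field point source: level drops by 20·log₁₀ of the distance ratio.
ΔL = −20·log₁₀(74.7/5.4) = -22.82 dB, so L₂ = 81.1 + (-22.82) = 58.3 dB SPL.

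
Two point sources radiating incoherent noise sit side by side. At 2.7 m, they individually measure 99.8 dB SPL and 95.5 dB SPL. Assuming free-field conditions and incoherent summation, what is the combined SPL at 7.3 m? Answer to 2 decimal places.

92.53 dB SPL

Combined at 2.7 m: 10·log₁₀(10^(99.8/10)+10^(95.5/10)) = 101.172 dB SPL.
Then apply −20·log₁₀(7.3/2.7) = -8.639 dB → 92.53 dB SPL.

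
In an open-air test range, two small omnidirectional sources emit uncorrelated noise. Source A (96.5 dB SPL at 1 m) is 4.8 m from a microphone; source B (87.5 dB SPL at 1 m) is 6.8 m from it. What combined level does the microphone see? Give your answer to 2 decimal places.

At the listener: L_A = 96.5 − 20·log₁₀(4.8) = 82.875 dB; L_B = 87.5 − 20·log₁₀(6.8) = 70.850 dB.
Combined: 10·log₁₀(10^(82.875/10)+10^(70.850/10)) = 83.14 dB SPL.

83.14 dB SPL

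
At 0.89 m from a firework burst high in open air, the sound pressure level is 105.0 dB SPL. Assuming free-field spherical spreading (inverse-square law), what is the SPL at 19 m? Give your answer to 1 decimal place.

Free-field point source: level drops by 20·log₁₀ of the distance ratio.
ΔL = −20·log₁₀(19/0.89) = -26.59 dB, so L₂ = 105.0 + (-26.59) = 78.4 dB SPL.

78.4 dB SPL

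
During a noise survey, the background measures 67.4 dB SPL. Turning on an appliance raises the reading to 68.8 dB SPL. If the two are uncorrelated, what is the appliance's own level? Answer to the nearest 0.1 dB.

Subtract intensities: L_src = 10·log₁₀(10^(L_total/10) − 10^(L_bg/10)).
L_src = 10·log₁₀(10^(68.8/10) − 10^(67.4/10)) = 10·log₁₀(2090000) = 63.2 dB SPL.

63.2 dB SPL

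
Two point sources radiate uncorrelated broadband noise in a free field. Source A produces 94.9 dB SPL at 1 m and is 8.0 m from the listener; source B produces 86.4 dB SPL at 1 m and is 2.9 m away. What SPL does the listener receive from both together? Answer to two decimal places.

At the listener: L_A = 94.9 − 20·log₁₀(8.0) = 76.838 dB; L_B = 86.4 − 20·log₁₀(2.9) = 77.152 dB.
Combined: 10·log₁₀(10^(76.838/10)+10^(77.152/10)) = 80.01 dB SPL.

80.01 dB SPL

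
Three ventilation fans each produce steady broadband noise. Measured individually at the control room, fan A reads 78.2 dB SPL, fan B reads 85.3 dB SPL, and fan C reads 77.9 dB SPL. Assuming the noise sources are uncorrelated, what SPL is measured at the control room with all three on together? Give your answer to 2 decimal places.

86.69 dB SPL

Incoherent sources sum as intensities:
L_total = 10·log₁₀(10^(78.2/10) + 10^(85.3/10) + 10^(77.9/10)) = 10·log₁₀(466600000) = 86.69 dB SPL.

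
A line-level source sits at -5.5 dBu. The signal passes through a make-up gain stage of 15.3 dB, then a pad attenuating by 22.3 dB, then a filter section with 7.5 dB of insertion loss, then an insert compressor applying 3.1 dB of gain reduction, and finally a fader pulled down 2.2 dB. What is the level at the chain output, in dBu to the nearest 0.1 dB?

-25.3 dBu

Gain stages sum in dB:
-5.5 + 15.3 − 22.3 − 7.5 − 3.1 − 2.2 = -25.3 dBu.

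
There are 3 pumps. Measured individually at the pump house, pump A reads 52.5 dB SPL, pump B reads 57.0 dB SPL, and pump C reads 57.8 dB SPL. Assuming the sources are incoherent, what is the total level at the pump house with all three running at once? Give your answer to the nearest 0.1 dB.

Incoherent sources sum as intensities:
L_total = 10·log₁₀(10^(52.5/10) + 10^(57.0/10) + 10^(57.8/10)) = 10·log₁₀(1282000) = 61.1 dB SPL.

61.1 dB SPL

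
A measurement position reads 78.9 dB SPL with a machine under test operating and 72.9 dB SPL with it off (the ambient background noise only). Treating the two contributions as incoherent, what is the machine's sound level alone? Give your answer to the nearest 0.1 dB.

77.6 dB SPL

Subtract intensities: L_src = 10·log₁₀(10^(L_total/10) − 10^(L_bg/10)).
L_src = 10·log₁₀(10^(78.9/10) − 10^(72.9/10)) = 10·log₁₀(58130000) = 77.6 dB SPL.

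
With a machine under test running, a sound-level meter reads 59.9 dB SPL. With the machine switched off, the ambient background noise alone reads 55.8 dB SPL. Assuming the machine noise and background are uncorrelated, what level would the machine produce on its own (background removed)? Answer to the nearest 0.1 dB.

57.8 dB SPL

Remove the background by subtracting linear intensities:
L_src = 10·log₁₀(10^(59.9/10) − 10^(55.8/10)) = 10·log₁₀(597000) = 57.8 dB SPL.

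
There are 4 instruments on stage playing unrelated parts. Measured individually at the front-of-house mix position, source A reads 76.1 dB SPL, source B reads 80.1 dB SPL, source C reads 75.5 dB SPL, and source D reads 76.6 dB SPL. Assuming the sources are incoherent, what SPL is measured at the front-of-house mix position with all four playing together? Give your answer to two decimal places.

83.51 dB SPL

Uncorrelated sources add in intensity (power), not in dB.
L_total = 10·log₁₀(10^(76.1/10) + 10^(80.1/10) + 10^(75.5/10) + 10^(76.6/10)) = 10·log₁₀(224300000) = 83.51 dB SPL.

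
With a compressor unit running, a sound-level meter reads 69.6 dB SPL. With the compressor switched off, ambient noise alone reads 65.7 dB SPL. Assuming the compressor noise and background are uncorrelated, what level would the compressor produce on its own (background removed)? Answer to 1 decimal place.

Background correction is a power subtraction:
L_src = 10·log₁₀(10^(69.6/10) − 10^(65.7/10)) = 10·log₁₀(5405000) = 67.3 dB SPL.

67.3 dB SPL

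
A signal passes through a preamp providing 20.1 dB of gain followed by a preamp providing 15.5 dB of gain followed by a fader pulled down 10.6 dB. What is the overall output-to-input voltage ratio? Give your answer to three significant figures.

Net gain = 20.1 + 15.5 + (−10.6) = 25.0 dB.
Voltage ratio = 10^(25.0/20) = 17.8.

17.8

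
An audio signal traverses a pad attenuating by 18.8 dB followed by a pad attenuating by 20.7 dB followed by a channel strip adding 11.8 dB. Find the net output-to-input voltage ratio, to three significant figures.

Net gain = (−18.8) + (−20.7) + 11.8 = -27.7 dB.
Voltage ratio = 10^(-27.7/20) = 0.0412.

0.0412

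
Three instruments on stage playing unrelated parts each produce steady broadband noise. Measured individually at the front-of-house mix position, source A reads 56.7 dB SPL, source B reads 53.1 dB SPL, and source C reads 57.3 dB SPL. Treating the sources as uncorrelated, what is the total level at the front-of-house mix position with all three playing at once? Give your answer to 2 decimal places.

60.82 dB SPL

Add the sources as powers (linear), then convert back to dB:
L_total = 10·log₁₀(10^(56.7/10) + 10^(53.1/10) + 10^(57.3/10)) = 10·log₁₀(1209000) = 60.82 dB SPL.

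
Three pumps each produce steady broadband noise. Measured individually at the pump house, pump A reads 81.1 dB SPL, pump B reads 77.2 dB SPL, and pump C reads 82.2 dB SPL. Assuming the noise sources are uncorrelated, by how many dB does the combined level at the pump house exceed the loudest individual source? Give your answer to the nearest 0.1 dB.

3.2 dB

Add the sources as powers (linear), then convert back to dB:
L_total = 10·log₁₀(10^(81.1/10) + 10^(77.2/10) + 10^(82.2/10)) = 85.41 dB SPL.
Excess over the loudest (82.2 dB): 85.41 − 82.2 = 3.2 dB.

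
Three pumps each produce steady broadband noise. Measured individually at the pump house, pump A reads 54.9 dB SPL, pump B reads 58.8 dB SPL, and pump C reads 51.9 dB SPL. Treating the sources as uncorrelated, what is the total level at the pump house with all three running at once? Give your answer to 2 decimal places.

60.87 dB SPL

Add the sources as powers (linear), then convert back to dB:
L_total = 10·log₁₀(10^(54.9/10) + 10^(58.8/10) + 10^(51.9/10)) = 10·log₁₀(1222000) = 60.87 dB SPL.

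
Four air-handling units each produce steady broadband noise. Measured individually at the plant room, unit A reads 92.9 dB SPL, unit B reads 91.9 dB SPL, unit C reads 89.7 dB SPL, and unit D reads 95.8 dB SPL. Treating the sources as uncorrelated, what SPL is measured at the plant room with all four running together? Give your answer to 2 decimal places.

Add the sources as powers (linear), then convert back to dB:
L_total = 10·log₁₀(10^(92.9/10) + 10^(91.9/10) + 10^(89.7/10) + 10^(95.8/10)) = 10·log₁₀(8234000000) = 99.16 dB SPL.

99.16 dB SPL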